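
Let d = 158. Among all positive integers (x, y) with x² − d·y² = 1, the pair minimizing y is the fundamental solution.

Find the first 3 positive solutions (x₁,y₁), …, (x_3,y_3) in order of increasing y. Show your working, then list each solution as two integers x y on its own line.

[12; 1,1,3,12,3,1,1,24] for √158; ℓ=8 ⇒ convergent index 7
i=0: a=12 ⇒ p=12, q=1
i=1: a=1 ⇒ p=13, q=1
i=2: a=1 ⇒ p=25, q=2
…
i=4: a=12 ⇒ p=1081, q=86
…
i=6: a=1 ⇒ p=4412, q=351
i=7: a=1 ⇒ p=7743, q=616
→ (7743, 616).  Check: 7743²=59954049, 158·616²=59954048, difference 1.
(7743+616√158)^2 = 119908097 + 9539376√158
(7743+616√158)^3 = 1856896782399 + 147726776120√158

7743 616
119908097 9539376
1856896782399 147726776120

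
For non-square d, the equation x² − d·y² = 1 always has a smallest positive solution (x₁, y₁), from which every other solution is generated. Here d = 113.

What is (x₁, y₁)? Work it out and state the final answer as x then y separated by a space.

d=113: √d = [10; 1,1,1,2,2,1,1,1,20] (ℓ=9, odd), read p_17/q_17
a_0=10:  p_0=10·1+0=10,  q_0=10·0+1=1
…
a_6=1:  p_6=1·202+85=287,  q_6=1·19+8=27
…
a_14=2:  p_14=2·131952+49579=313483,  q_14=2·12413+4664=29490
…
a_16=1:  p_16=1·445435+313483=758918,  q_16=1·41903+29490=71393
a_17=1:  p_17=1·758918+445435=1204353,  q_17=1·71393+41903=113296
→ (1204353, 113296).  Check: 1204353²=1450466148609, 113·113296²=1450466148608, difference 1.

1204353 113296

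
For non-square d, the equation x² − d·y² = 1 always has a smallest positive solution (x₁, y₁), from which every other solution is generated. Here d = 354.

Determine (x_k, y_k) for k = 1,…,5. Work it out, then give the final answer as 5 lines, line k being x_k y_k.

√354 = [18; 1,4,2,2,18,2,2,4,1,36, …], period ℓ=10 (even) → k=9
i=0: a=18 ⇒ p=18, q=1
…
i=3: a=2 ⇒ p=207, q=11
i=4: a=2 ⇒ p=508, q=27
…
i=8: a=4 ⇒ p=210294, q=11177
i=9: a=1 ⇒ p=258065, q=13716
(x₁, y₁) = (258065, 13716);  258065² − 354·13716² = 1 ✓
n=2: (258065,13716)∘(258065,13716) = (258065·258065+354·13716·13716, 258065·13716+13716·258065) = (133195088449,7079239080)
n=3: (133195088449,7079239080)∘(258065,13716) = (258065·133195088449+354·13716·7079239080, 258065·7079239080+13716·133195088449) = (68745981000924305,3653807666346684)
n=4: (68745981000924305,3653807666346684)∘(258065,13716) = (258065·68745981000924305+354·13716·3653807666346684, 258065·3653807666346684+13716·68745981000924305) = (35481863173873866451201,1885839750824434773840)
n=5: (35481863173873866451201,1885839750824434773840)∘(258065,13716) = (258065·35481863173873866451201+354·13716·1885839750824434773840, 258065·1885839750824434773840+13716·35481863173873866451201) = (18313254039862772710457447825,973338470589361712155692516)

258065 13716
133195088449 7079239080
68745981000924305 3653807666346684
35481863173873866451201 1885839750824434773840
18313254039862772710457447825 973338470589361712155692516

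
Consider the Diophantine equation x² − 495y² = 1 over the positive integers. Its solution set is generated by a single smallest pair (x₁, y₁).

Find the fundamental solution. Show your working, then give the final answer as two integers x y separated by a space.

[22; 4,44] for √495; ℓ=2 ⇒ convergent index 1
k=0  a_k=22  p_k/q_k = 22/1
k=1  a_k=4  p_k/q_k = 89/4
fundamental: x₁=89, y₁=4  (since 7921 − 495·16 = 1)

89 4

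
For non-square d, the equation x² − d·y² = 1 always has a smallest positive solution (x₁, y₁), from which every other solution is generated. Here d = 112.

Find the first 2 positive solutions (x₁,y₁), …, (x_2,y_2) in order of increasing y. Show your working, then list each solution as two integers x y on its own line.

127 12
32257 3048

√112 = [10; 1,1,2,1,1,20, …], period ℓ=6 (even) → k=5
i=0: a=10 ⇒ p=10, q=1
i=1: a=1 ⇒ p=11, q=1
…
i=4: a=1 ⇒ p=74, q=7
i=5: a=1 ⇒ p=127, q=12
→ (127, 12).  Check: 127²=16129, 112·12²=16128, difference 1.
(x_2, y_2) = (127·127 + 112·12·12, 127·12 + 12·127) = (32257, 3048)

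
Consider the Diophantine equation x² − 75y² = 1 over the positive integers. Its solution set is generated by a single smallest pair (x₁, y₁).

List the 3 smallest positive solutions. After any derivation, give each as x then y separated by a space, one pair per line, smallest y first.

26 3
1351 156
70226 8109

d=75: √d = [8; 1,1,1,16] (ℓ=4, even), read p_3/q_3
step 0: (8, 1)  from 8·(1,0) + (0,1)
…
step 2: (17, 2)  from 1·(9,1) + (8,1)
step 3: (26, 3)  from 1·(17,2) + (9,1)
(x₁, y₁) = (26, 3);  26² − 75·3² = 1 ✓
k=2:  x_2 = 26·26+75·3·3 = 1351,  y_2 = 26·3+3·26 = 156
k=3:  x_3 = 26·1351+75·3·156 = 70226,  y_3 = 26·156+3·1351 = 8109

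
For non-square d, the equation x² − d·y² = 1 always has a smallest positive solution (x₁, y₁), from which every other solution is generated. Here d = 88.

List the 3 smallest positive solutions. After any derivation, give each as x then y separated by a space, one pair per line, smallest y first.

197 21
77617 8274
30580901 3259935

√88 → a₀=9, period (2,1,1,1,2,18); ℓ=6 even so k=5
k=0  a_k=9  p_k/q_k = 9/1
k=1  a_k=2  p_k/q_k = 19/2
…
k=4  a_k=1  p_k/q_k = 75/8
k=5  a_k=2  p_k/q_k = 197/21
fundamental: x₁=197, y₁=21  (since 38809 − 88·441 = 1)
(197+21√88)^2 = 77617 + 8274√88
(197+21√88)^3 = 30580901 + 3259935√88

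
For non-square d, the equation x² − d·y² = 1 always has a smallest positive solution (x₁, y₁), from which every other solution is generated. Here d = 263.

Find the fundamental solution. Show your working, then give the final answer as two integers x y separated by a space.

√263 → a₀=16, period (4,1,1,1,1,15,1,1,1,1,4,32); ℓ=12 even so k=11
k=0  a_k=16  p_k/q_k = 16/1
…
k=3  a_k=1  p_k/q_k = 146/9
…
k=5  a_k=1  p_k/q_k = 373/23
k=6  a_k=15  p_k/q_k = 5822/359
k=7  a_k=1  p_k/q_k = 6195/382
k=8  a_k=1  p_k/q_k = 12017/741
…
k=10  a_k=1  p_k/q_k = 30229/1864
k=11  a_k=4  p_k/q_k = 139128/8579
fundamental: x₁=139128, y₁=8579  (since 19356600384 − 263·73599241 = 1)

139128 8579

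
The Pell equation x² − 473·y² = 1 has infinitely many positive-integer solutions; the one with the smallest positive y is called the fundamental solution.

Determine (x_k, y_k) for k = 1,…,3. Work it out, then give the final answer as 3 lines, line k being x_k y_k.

[21; 1,2,1,42] for √473; ℓ=4 ⇒ convergent index 3
k=0  a_k=21  p_k/q_k = 21/1
…
k=2  a_k=2  p_k/q_k = 65/3
k=3  a_k=1  p_k/q_k = 87/4
fundamental: x₁=87, y₁=4  (since 7569 − 473·16 = 1)
(x_2, y_2) = (87·87 + 473·4·4, 87·4 + 4·87) = (15137, 696)
(x_3, y_3) = (87·15137 + 473·4·696, 87·696 + 4·15137) = (2633751, 121100)

87 4
15137 696
2633751 121100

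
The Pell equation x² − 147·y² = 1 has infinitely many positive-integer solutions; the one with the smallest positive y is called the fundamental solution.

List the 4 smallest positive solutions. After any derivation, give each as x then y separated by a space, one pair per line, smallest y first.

√147 = [12; 8,24, …], period ℓ=2 (even) → k=1
a_0=12:  p_0=12·1+0=12,  q_0=12·0+1=1
a_1=8:  p_1=8·12+1=97,  q_1=8·1+0=8
→ (97, 8).  Check: 97²=9409, 147·8²=9408, difference 1.
k=2:  x_2 = 97·97+147·8·8 = 18817,  y_2 = 97·8+8·97 = 1552
k=3:  x_3 = 97·18817+147·8·1552 = 3650401,  y_3 = 97·1552+8·18817 = 301080
k=4:  x_4 = 97·3650401+147·8·301080 = 708158977,  y_4 = 97·301080+8·3650401 = 58407968

97 8
18817 1552
3650401 301080
708158977 58407968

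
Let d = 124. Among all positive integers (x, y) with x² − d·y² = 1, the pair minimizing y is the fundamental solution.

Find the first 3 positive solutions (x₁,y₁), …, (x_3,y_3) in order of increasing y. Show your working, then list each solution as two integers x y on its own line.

√124 = [11; 7,2,1,1,1,…,2,7,22, …], period ℓ=16 (even) → k=15
step 0: (11, 1)  from 11·(1,0) + (0,1)
…
step 5: (657, 59)  from 1·(412,37) + (245,22)
step 6: (2383, 214)  from 3·(657,59) + (412,37)
step 7: (3040, 273)  from 1·(2383,214) + (657,59)
…
step 11: (84875, 7622)  from 1·(67292,6043) + (17583,1579)
…
step 13: (237042, 21287)  from 1·(152167,13665) + (84875,7622)
step 14: (626251, 56239)  from 2·(237042,21287) + (152167,13665)
step 15: (4620799, 414960)  from 7·(626251,56239) + (237042,21287)
→ (4620799, 414960).  Check: 4620799²=21351783398401, 124·414960²=21351783398400, difference 1.
(4620799+414960√124)^2 = 42703566796801 + 3834893506080√124
(4620799+414960√124)^3 = 394649197502177907199 + 35440544156001500880√124

4620799 414960
42703566796801 3834893506080
394649197502177907199 35440544156001500880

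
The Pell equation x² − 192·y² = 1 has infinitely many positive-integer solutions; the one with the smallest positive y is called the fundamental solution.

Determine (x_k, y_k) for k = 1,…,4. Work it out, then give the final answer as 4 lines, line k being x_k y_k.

97 7
18817 1358
3650401 263445
708158977 51106972

d=192: √d = [13; 1,5,1,26] (ℓ=4, even), read p_3/q_3
i=0: a=13 ⇒ p=13, q=1
…
i=2: a=5 ⇒ p=83, q=6
i=3: a=1 ⇒ p=97, q=7
fundamental: x₁=97, y₁=7  (since 9409 − 192·49 = 1)
(97+7√192)^2 = 18817 + 1358√192
(97+7√192)^3 = 3650401 + 263445√192
(97+7√192)^4 = 708158977 + 51106972√192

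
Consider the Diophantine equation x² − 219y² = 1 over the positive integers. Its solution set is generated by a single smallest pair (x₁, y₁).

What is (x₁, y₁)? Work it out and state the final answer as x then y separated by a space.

74 5

√219 → a₀=14, period (1,3,1,28); ℓ=4 even so k=3
i=0: a=14 ⇒ p=14, q=1
…
i=2: a=3 ⇒ p=59, q=4
i=3: a=1 ⇒ p=74, q=5
fundamental: x₁=74, y₁=5  (since 5476 − 219·25 = 1)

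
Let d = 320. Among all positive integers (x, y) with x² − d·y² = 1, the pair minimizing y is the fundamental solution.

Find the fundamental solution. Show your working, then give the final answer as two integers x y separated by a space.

√320 → a₀=17, period (1,7,1,34); ℓ=4 even so k=3
a_0=17:  p_0=17·1+0=17,  q_0=17·0+1=1
…
a_2=7:  p_2=7·18+17=143,  q_2=7·1+1=8
a_3=1:  p_3=1·143+18=161,  q_3=1·8+1=9
→ (161, 9).  Check: 161²=25921, 320·9²=25920, difference 1.

161 9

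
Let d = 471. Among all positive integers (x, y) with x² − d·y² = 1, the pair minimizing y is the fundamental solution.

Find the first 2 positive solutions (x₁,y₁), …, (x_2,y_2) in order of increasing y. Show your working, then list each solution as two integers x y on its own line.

[21; 1,2,2,1,3,…,2,1,42] for √471; ℓ=14 ⇒ convergent index 13
k=0  a_k=21  p_k/q_k = 21/1
…
k=3  a_k=2  p_k/q_k = 152/7
k=4  a_k=1  p_k/q_k = 217/10
…
k=7  a_k=14  p_k/q_k = 48809/2249
…
k=10  a_k=1  p_k/q_k = 843469/38865
…
k=12  a_k=2  p_k/q_k = 5506953/253747
k=13  a_k=1  p_k/q_k = 7838695/361188
fundamental: x₁=7838695, y₁=361188  (since 61445139303025 − 471·130456771344 = 1)
(x_2, y_2) = (7838695·7838695 + 471·361188·361188, 7838695·361188 + 361188·7838695) = (122890278606049, 5662485139320)

7838695 361188
122890278606049 5662485139320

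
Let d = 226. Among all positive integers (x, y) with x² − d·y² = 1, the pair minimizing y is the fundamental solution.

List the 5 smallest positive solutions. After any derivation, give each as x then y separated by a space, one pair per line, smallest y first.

451 30
406801 27060
366934051 24408090
330974107201 22016070120
298538277761251 19858470840150

√226 → a₀=15, period (30); ℓ=1 odd so k=1
step 0: (15, 1)  from 15·(1,0) + (0,1)
step 1: (451, 30)  from 30·(15,1) + (1,0)
→ (451, 30).  Check: 451²=203401, 226·30²=203400, difference 1.
n=2: (451,30)∘(451,30) = (451·451+226·30·30, 451·30+30·451) = (406801,27060)
n=3: (406801,27060)∘(451,30) = (451·406801+226·30·27060, 451·27060+30·406801) = (366934051,24408090)
n=4: (366934051,24408090)∘(451,30) = (451·366934051+226·30·24408090, 451·24408090+30·366934051) = (330974107201,22016070120)
n=5: (330974107201,22016070120)∘(451,30) = (451·330974107201+226·30·22016070120, 451·22016070120+30·330974107201) = (298538277761251,19858470840150)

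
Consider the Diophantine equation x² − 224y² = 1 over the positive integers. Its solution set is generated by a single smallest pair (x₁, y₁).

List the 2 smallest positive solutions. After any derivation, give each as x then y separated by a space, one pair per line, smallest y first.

[14; 1,28] for √224; ℓ=2 ⇒ convergent index 1
i=0: a=14 ⇒ p=14, q=1
i=1: a=1 ⇒ p=15, q=1
(x₁, y₁) = (15, 1);  15² − 224·1² = 1 ✓
(x_2, y_2) = (15·15 + 224·1·1, 15·1 + 1·15) = (449, 30)

15 1
449 30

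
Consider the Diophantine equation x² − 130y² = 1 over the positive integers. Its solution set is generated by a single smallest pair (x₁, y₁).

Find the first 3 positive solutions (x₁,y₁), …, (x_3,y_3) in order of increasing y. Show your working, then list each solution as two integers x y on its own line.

6499 570
84474001 7408860
1097993058499 96300361710

d=130: √d = [11; 2,2,22] (ℓ=3, odd), read p_5/q_5
k=0  a_k=11  p_k/q_k = 11/1
…
k=4  a_k=2  p_k/q_k = 2611/229
k=5  a_k=2  p_k/q_k = 6499/570
fundamental: x₁=6499, y₁=570  (since 42237001 − 130·324900 = 1)
n=2: (6499,570)∘(6499,570) = (6499·6499+130·570·570, 6499·570+570·6499) = (84474001,7408860)
n=3: (84474001,7408860)∘(6499,570) = (6499·84474001+130·570·7408860, 6499·7408860+570·84474001) = (1097993058499,96300361710)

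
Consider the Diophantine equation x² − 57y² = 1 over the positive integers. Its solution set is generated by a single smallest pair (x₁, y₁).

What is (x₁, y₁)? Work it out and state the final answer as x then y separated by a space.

d=57: √d = [7; 1,1,4,1,1,14] (ℓ=6, even), read p_5/q_5
a_0=7:  p_0=7·1+0=7,  q_0=7·0+1=1
a_1=1:  p_1=1·7+1=8,  q_1=1·1+0=1
a_2=1:  p_2=1·8+7=15,  q_2=1·1+1=2
…
a_4=1:  p_4=1·68+15=83,  q_4=1·9+2=11
a_5=1:  p_5=1·83+68=151,  q_5=1·11+9=20
(x₁, y₁) = (151, 20);  151² − 57·20² = 1 ✓

151 20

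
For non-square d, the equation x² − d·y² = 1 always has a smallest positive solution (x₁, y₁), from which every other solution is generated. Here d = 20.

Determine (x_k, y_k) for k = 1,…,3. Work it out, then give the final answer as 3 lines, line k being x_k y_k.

9 2
161 36
2889 646

√20 = [4; 2,8, …], period ℓ=2 (even) → k=1
a_0=4:  p_0=4·1+0=4,  q_0=4·0+1=1
a_1=2:  p_1=2·4+1=9,  q_1=2·1+0=2
→ (9, 2).  Check: 9²=81, 20·2²=80, difference 1.
k=2:  x_2 = 9·9+20·2·2 = 161,  y_2 = 9·2+2·9 = 36
k=3:  x_3 = 9·161+20·2·36 = 2889,  y_3 = 9·36+2·161 = 646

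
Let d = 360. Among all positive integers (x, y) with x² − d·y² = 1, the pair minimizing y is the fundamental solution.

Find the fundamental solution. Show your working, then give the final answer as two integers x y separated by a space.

19 1

√360 → a₀=18, period (1,36); ℓ=2 even so k=1
i=0: a=18 ⇒ p=18, q=1
i=1: a=1 ⇒ p=19, q=1
(x₁, y₁) = (19, 1);  19² − 360·1² = 1 ✓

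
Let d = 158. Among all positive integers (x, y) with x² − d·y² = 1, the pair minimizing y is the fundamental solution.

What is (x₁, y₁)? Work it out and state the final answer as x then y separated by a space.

√158 → a₀=12, period (1,1,3,12,3,1,1,24); ℓ=8 even so k=7
k=0  a_k=12  p_k/q_k = 12/1
…
k=4  a_k=12  p_k/q_k = 1081/86
…
k=6  a_k=1  p_k/q_k = 4412/351
k=7  a_k=1  p_k/q_k = 7743/616
fundamental: x₁=7743, y₁=616  (since 59954049 − 158·379456 = 1)

7743 616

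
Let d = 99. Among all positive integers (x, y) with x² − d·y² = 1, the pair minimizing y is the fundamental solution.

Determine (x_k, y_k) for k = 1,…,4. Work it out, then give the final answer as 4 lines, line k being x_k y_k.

10 1
199 20
3970 399
79201 7960

√99 → a₀=9, period (1,18); ℓ=2 even so k=1
i=0: a=9 ⇒ p=9, q=1
i=1: a=1 ⇒ p=10, q=1
→ (10, 1).  Check: 10²=100, 99·1²=99, difference 1.
(10+1√99)^2 = 199 + 20√99
(10+1√99)^3 = 3970 + 399√99
(10+1√99)^4 = 79201 + 7960√99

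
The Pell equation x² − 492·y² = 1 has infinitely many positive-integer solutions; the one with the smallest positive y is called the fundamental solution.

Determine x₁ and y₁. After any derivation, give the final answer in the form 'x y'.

29767 1342

√492 = [22; 5,1,1,10,1,1,5,44, …], period ℓ=8 (even) → k=7
step 0: (22, 1)  from 22·(1,0) + (0,1)
step 1: (111, 5)  from 5·(22,1) + (1,0)
…
step 6: (5390, 243)  from 1·(2817,127) + (2573,116)
step 7: (29767, 1342)  from 5·(5390,243) + (2817,127)
(x₁, y₁) = (29767, 1342);  29767² − 492·1342² = 1 ✓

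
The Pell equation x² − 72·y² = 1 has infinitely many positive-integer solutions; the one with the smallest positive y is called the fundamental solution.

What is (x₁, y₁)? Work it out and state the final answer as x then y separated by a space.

17 2

d=72: √d = [8; 2,16] (ℓ=2, even), read p_1/q_1
step 0: (8, 1)  from 8·(1,0) + (0,1)
step 1: (17, 2)  from 2·(8,1) + (1,0)
fundamental: x₁=17, y₁=2  (since 289 − 72·4 = 1)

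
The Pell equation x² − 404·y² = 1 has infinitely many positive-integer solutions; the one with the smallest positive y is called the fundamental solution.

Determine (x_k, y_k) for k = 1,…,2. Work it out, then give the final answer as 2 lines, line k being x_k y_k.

[20; 10,40] for √404; ℓ=2 ⇒ convergent index 1
a_0=20:  p_0=20·1+0=20,  q_0=20·0+1=1
a_1=10:  p_1=10·20+1=201,  q_1=10·1+0=10
→ (201, 10).  Check: 201²=40401, 404·10²=40400, difference 1.
(201+10√404)^2 = 80801 + 4020√404

201 10
80801 4020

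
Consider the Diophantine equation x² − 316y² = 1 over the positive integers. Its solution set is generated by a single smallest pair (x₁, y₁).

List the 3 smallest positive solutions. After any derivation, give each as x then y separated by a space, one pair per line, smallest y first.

d=316: √d = [17; 1,3,2,8,2,3,1,34] (ℓ=8, even), read p_7/q_7
step 0: (17, 1)  from 17·(1,0) + (0,1)
…
step 3: (160, 9)  from 2·(71,4) + (18,1)
step 4: (1351, 76)  from 8·(160,9) + (71,4)
step 5: (2862, 161)  from 2·(1351,76) + (160,9)
step 6: (9937, 559)  from 3·(2862,161) + (1351,76)
step 7: (12799, 720)  from 1·(9937,559) + (2862,161)
fundamental: x₁=12799, y₁=720  (since 163814401 − 316·518400 = 1)
n=2: (12799,720)∘(12799,720) = (12799·12799+316·720·720, 12799·720+720·12799) = (327628801,18430560)
n=3: (327628801,18430560)∘(12799,720) = (12799·327628801+316·720·18430560, 12799·18430560+720·327628801) = (8386642035199,471785474160)

12799 720
327628801 18430560
8386642035199 471785474160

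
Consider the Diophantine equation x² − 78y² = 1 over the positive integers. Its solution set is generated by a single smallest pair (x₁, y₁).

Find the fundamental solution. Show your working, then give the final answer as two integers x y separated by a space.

[8; 1,4,1,16] for √78; ℓ=4 ⇒ convergent index 3
i=0: a=8 ⇒ p=8, q=1
i=1: a=1 ⇒ p=9, q=1
i=2: a=4 ⇒ p=44, q=5
i=3: a=1 ⇒ p=53, q=6
fundamental: x₁=53, y₁=6  (since 2809 − 78·36 = 1)

53 6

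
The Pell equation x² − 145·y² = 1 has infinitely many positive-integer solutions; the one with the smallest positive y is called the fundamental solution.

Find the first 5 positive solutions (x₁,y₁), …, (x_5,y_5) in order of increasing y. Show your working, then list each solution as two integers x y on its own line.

289 24
167041 13872
96549409 8017992
55805391361 4634385504
32255419657249 2678666803320

√145 → a₀=12, period (24); ℓ=1 odd so k=1
i=0: a=12 ⇒ p=12, q=1
i=1: a=24 ⇒ p=289, q=24
→ (289, 24).  Check: 289²=83521, 145·24²=83520, difference 1.
(289+24√145)^2 = 167041 + 13872√145
(289+24√145)^3 = 96549409 + 8017992√145
(289+24√145)^4 = 55805391361 + 4634385504√145
(289+24√145)^5 = 32255419657249 + 2678666803320√145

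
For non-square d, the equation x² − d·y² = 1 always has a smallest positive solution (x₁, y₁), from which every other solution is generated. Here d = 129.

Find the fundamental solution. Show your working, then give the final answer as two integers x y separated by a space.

16855 1484

[11; 2,1,3,1,6,1,3,1,2,22] for √129; ℓ=10 ⇒ convergent index 9
k=0  a_k=11  p_k/q_k = 11/1
k=1  a_k=2  p_k/q_k = 23/2
k=2  a_k=1  p_k/q_k = 34/3
k=3  a_k=3  p_k/q_k = 125/11
k=4  a_k=1  p_k/q_k = 159/14
k=5  a_k=6  p_k/q_k = 1079/95
k=6  a_k=1  p_k/q_k = 1238/109
k=7  a_k=3  p_k/q_k = 4793/422
k=8  a_k=1  p_k/q_k = 6031/531
k=9  a_k=2  p_k/q_k = 16855/1484
→ (16855, 1484).  Check: 16855²=284091025, 129·1484²=284091024, difference 1.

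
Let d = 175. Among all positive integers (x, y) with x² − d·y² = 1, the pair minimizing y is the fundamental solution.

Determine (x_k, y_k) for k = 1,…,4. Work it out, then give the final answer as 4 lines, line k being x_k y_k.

2024 153
8193151 619344
33165873224 2507104359
134255446617601 10148757825888

√175 = [13; 4,2,1,2,4,26, …], period ℓ=6 (even) → k=5
i=0: a=13 ⇒ p=13, q=1
i=1: a=4 ⇒ p=53, q=4
i=2: a=2 ⇒ p=119, q=9
i=3: a=1 ⇒ p=172, q=13
i=4: a=2 ⇒ p=463, q=35
i=5: a=4 ⇒ p=2024, q=153
→ (2024, 153).  Check: 2024²=4096576, 175·153²=4096575, difference 1.
(x_2, y_2) = (2024·2024 + 175·153·153, 2024·153 + 153·2024) = (8193151, 619344)
(x_3, y_3) = (2024·8193151 + 175·153·619344, 2024·619344 + 153·8193151) = (33165873224, 2507104359)
(x_4, y_4) = (2024·33165873224 + 175·153·2507104359, 2024·2507104359 + 153·33165873224) = (134255446617601, 10148757825888)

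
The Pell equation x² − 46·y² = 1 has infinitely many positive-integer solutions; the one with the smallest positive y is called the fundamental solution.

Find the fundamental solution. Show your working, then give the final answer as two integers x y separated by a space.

24335 3588

√46 = [6; 1,3,1,1,2,6,2,1,1,3,1,12, …], period ℓ=12 (even) → k=11
k=0  a_k=6  p_k/q_k = 6/1
k=1  a_k=1  p_k/q_k = 7/1
…
k=9  a_k=1  p_k/q_k = 5297/781
k=10  a_k=3  p_k/q_k = 19038/2807
k=11  a_k=1  p_k/q_k = 24335/3588
→ (24335, 3588).  Check: 24335²=592192225, 46·3588²=592192224, difference 1.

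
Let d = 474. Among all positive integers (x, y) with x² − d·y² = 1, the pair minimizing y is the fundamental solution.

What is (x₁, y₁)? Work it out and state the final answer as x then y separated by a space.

d=474: √d = [21; 1,3,2,1,1,…,3,1,42] (ℓ=14, even), read p_13/q_13
k=0  a_k=21  p_k/q_k = 21/1
…
k=2  a_k=3  p_k/q_k = 87/4
k=3  a_k=2  p_k/q_k = 196/9
…
k=5  a_k=1  p_k/q_k = 479/22
…
k=12  a_k=3  p_k/q_k = 149331/6859
k=13  a_k=1  p_k/q_k = 193549/8890
→ (193549, 8890).  Check: 193549²=37461215401, 474·8890²=37461215400, difference 1.

193549 8890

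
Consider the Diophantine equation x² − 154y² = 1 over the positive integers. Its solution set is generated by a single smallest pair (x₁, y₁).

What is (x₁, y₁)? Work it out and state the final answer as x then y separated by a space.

[12; 2,2,3,1,2,1,3,2,2,24] for √154; ℓ=10 ⇒ convergent index 9
i=0: a=12 ⇒ p=12, q=1
…
i=2: a=2 ⇒ p=62, q=5
i=3: a=3 ⇒ p=211, q=17
…
i=5: a=2 ⇒ p=757, q=61
…
i=7: a=3 ⇒ p=3847, q=310
i=8: a=2 ⇒ p=8724, q=703
i=9: a=2 ⇒ p=21295, q=1716
fundamental: x₁=21295, y₁=1716  (since 453477025 − 154·2944656 = 1)

21295 1716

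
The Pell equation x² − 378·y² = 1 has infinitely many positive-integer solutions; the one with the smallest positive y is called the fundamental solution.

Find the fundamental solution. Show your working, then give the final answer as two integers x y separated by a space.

√378 → a₀=19, period (2,3,1,4,1,3,2,38); ℓ=8 even so k=7
i=0: a=19 ⇒ p=19, q=1
i=1: a=2 ⇒ p=39, q=2
…
i=3: a=1 ⇒ p=175, q=9
i=4: a=4 ⇒ p=836, q=43
…
i=6: a=3 ⇒ p=3869, q=199
i=7: a=2 ⇒ p=8749, q=450
(x₁, y₁) = (8749, 450);  8749² − 378·450² = 1 ✓

8749 450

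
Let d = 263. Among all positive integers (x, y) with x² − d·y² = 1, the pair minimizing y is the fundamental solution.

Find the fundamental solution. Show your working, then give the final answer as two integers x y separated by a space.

√263 = [16; 4,1,1,1,1,15,1,1,1,1,4,32, …], period ℓ=12 (even) → k=11
i=0: a=16 ⇒ p=16, q=1
i=1: a=4 ⇒ p=65, q=4
i=2: a=1 ⇒ p=81, q=5
…
i=4: a=1 ⇒ p=227, q=14
…
i=6: a=15 ⇒ p=5822, q=359
…
i=9: a=1 ⇒ p=18212, q=1123
i=10: a=1 ⇒ p=30229, q=1864
i=11: a=4 ⇒ p=139128, q=8579
(x₁, y₁) = (139128, 8579);  139128² − 263·8579² = 1 ✓

139128 8579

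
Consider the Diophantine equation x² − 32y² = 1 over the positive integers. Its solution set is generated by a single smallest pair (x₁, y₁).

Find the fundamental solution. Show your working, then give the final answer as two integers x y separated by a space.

17 3

[5; 1,1,1,10] for √32; ℓ=4 ⇒ convergent index 3
k=0  a_k=5  p_k/q_k = 5/1
k=1  a_k=1  p_k/q_k = 6/1
k=2  a_k=1  p_k/q_k = 11/2
k=3  a_k=1  p_k/q_k = 17/3
fundamental: x₁=17, y₁=3  (since 289 − 32·9 = 1)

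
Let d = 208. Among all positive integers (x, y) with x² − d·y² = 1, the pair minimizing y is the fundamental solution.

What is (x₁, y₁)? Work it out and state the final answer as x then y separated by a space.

649 45

√208 → a₀=14, period (2,2,1,2,2,28); ℓ=6 even so k=5
step 0: (14, 1)  from 14·(1,0) + (0,1)
…
step 2: (72, 5)  from 2·(29,2) + (14,1)
step 3: (101, 7)  from 1·(72,5) + (29,2)
step 4: (274, 19)  from 2·(101,7) + (72,5)
step 5: (649, 45)  from 2·(274,19) + (101,7)
(x₁, y₁) = (649, 45);  649² − 208·45² = 1 ✓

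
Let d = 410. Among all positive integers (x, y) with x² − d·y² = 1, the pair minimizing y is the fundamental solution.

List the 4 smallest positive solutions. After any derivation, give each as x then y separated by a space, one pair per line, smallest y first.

81 4
13121 648
2125521 104972
344321281 17004816

d=410: √d = [20; 4,40] (ℓ=2, even), read p_1/q_1
i=0: a=20 ⇒ p=20, q=1
i=1: a=4 ⇒ p=81, q=4
(x₁, y₁) = (81, 4);  81² − 410·4² = 1 ✓
(x_2, y_2) = (81·81 + 410·4·4, 81·4 + 4·81) = (13121, 648)
(x_3, y_3) = (81·13121 + 410·4·648, 81·648 + 4·13121) = (2125521, 104972)
(x_4, y_4) = (81·2125521 + 410·4·104972, 81·104972 + 4·2125521) = (344321281, 17004816)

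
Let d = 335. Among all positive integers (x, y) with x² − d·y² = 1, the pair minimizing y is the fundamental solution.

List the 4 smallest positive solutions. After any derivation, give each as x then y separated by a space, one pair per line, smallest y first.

√335 = [18; 3,3,3,36, …], period ℓ=4 (even) → k=3
k=0  a_k=18  p_k/q_k = 18/1
k=1  a_k=3  p_k/q_k = 55/3
k=2  a_k=3  p_k/q_k = 183/10
k=3  a_k=3  p_k/q_k = 604/33
(x₁, y₁) = (604, 33);  604² − 335·33² = 1 ✓
k=2:  x_2 = 604·604+335·33·33 = 729631,  y_2 = 604·33+33·604 = 39864
k=3:  x_3 = 604·729631+335·33·39864 = 881393644,  y_3 = 604·39864+33·729631 = 48155679
k=4:  x_4 = 604·881393644+335·33·48155679 = 1064722792321,  y_4 = 604·48155679+33·881393644 = 58172020368

604 33
729631 39864
881393644 48155679
1064722792321 58172020368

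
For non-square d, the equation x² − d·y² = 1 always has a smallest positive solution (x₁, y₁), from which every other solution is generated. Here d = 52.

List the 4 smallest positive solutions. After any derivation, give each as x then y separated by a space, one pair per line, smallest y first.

649 90
842401 116820
1093435849 151632270
1419278889601 196818569640

d=52: √d = [7; 4,1,2,1,4,14] (ℓ=6, even), read p_5/q_5
k=0  a_k=7  p_k/q_k = 7/1
…
k=4  a_k=1  p_k/q_k = 137/19
k=5  a_k=4  p_k/q_k = 649/90
→ (649, 90).  Check: 649²=421201, 52·90²=421200, difference 1.
n=2: (649,90)∘(649,90) = (649·649+52·90·90, 649·90+90·649) = (842401,116820)
n=3: (842401,116820)∘(649,90) = (649·842401+52·90·116820, 649·116820+90·842401) = (1093435849,151632270)
n=4: (1093435849,151632270)∘(649,90) = (649·1093435849+52·90·151632270, 649·151632270+90·1093435849) = (1419278889601,196818569640)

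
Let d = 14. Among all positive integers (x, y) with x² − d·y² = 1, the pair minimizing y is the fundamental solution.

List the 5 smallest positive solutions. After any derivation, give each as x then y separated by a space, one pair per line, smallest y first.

√14 = [3; 1,2,1,6, …], period ℓ=4 (even) → k=3
i=0: a=3 ⇒ p=3, q=1
i=1: a=1 ⇒ p=4, q=1
i=2: a=2 ⇒ p=11, q=3
i=3: a=1 ⇒ p=15, q=4
(x₁, y₁) = (15, 4);  15² − 14·4² = 1 ✓
(15+4√14)^2 = 449 + 120√14
(15+4√14)^3 = 13455 + 3596√14
(15+4√14)^4 = 403201 + 107760√14
(15+4√14)^5 = 12082575 + 3229204√14

15 4
449 120
13455 3596
403201 107760
12082575 3229204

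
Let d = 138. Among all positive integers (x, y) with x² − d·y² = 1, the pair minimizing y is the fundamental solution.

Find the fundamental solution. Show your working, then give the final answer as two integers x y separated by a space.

d=138: √d = [11; 1,2,1,22] (ℓ=4, even), read p_3/q_3
i=0: a=11 ⇒ p=11, q=1
i=1: a=1 ⇒ p=12, q=1
i=2: a=2 ⇒ p=35, q=3
i=3: a=1 ⇒ p=47, q=4
fundamental: x₁=47, y₁=4  (since 2209 − 138·16 = 1)

47 4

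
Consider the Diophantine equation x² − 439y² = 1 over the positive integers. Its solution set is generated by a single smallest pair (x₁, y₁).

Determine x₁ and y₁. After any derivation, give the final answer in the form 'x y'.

440 21

[20; 1,19,1,40] for √439; ℓ=4 ⇒ convergent index 3
step 0: (20, 1)  from 20·(1,0) + (0,1)
…
step 2: (419, 20)  from 19·(21,1) + (20,1)
step 3: (440, 21)  from 1·(419,20) + (21,1)
→ (440, 21).  Check: 440²=193600, 439·21²=193599, difference 1.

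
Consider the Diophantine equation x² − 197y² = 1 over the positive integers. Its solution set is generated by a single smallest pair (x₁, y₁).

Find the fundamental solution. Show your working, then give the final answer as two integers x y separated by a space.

√197 → a₀=14, period (28); ℓ=1 odd so k=1
step 0: (14, 1)  from 14·(1,0) + (0,1)
step 1: (393, 28)  from 28·(14,1) + (1,0)
→ (393, 28).  Check: 393²=154449, 197·28²=154448, difference 1.

393 28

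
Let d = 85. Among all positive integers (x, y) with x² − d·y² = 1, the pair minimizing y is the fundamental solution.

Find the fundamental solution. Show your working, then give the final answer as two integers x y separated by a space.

√85 → a₀=9, period (4,1,1,4,18); ℓ=5 odd so k=9
i=0: a=9 ⇒ p=9, q=1
i=1: a=4 ⇒ p=37, q=4
…
i=3: a=1 ⇒ p=83, q=9
…
i=5: a=18 ⇒ p=6887, q=747
i=6: a=4 ⇒ p=27926, q=3029
i=7: a=1 ⇒ p=34813, q=3776
i=8: a=1 ⇒ p=62739, q=6805
i=9: a=4 ⇒ p=285769, q=30996
→ (285769, 30996).  Check: 285769²=81663921361, 85·30996²=81663921360, difference 1.

285769 30996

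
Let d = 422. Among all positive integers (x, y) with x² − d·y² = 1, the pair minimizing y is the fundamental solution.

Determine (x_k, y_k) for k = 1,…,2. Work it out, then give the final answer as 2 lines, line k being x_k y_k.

√422 → a₀=20, period (1,1,5,2,1,…,1,1,40); ℓ=14 even so k=13
step 0: (20, 1)  from 20·(1,0) + (0,1)
…
step 3: (226, 11)  from 5·(41,2) + (21,1)
step 4: (493, 24)  from 2·(226,11) + (41,2)
…
step 6: (2650, 129)  from 3·(719,35) + (493,24)
…
step 8: (163807, 7974)  from 3·(53719,2615) + (2650,129)
step 9: (217526, 10589)  from 1·(163807,7974) + (53719,2615)
step 10: (598859, 29152)  from 2·(217526,10589) + (163807,7974)
…
step 12: (3810680, 185501)  from 1·(3211821,156349) + (598859,29152)
step 13: (7022501, 341850)  from 1·(3810680,185501) + (3211821,156349)
→ (7022501, 341850).  Check: 7022501²=49315520295001, 422·341850²=49315520295000, difference 1.
n=2: (7022501,341850)∘(7022501,341850) = (7022501·7022501+422·341850·341850, 7022501·341850+341850·7022501) = (98631040590001,4801283933700)

7022501 341850
98631040590001 4801283933700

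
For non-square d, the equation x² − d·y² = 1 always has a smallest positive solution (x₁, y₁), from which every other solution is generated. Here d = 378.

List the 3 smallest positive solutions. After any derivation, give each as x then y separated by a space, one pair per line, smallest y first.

[19; 2,3,1,4,1,3,2,38] for √378; ℓ=8 ⇒ convergent index 7
k=0  a_k=19  p_k/q_k = 19/1
k=1  a_k=2  p_k/q_k = 39/2
k=2  a_k=3  p_k/q_k = 136/7
…
k=5  a_k=1  p_k/q_k = 1011/52
k=6  a_k=3  p_k/q_k = 3869/199
k=7  a_k=2  p_k/q_k = 8749/450
(x₁, y₁) = (8749, 450);  8749² − 378·450² = 1 ✓
k=2:  x_2 = 8749·8749+378·450·450 = 153090001,  y_2 = 8749·450+450·8749 = 7874100
k=3:  x_3 = 8749·153090001+378·450·7874100 = 2678768828749,  y_3 = 8749·7874100+450·153090001 = 137781001350

8749 450
153090001 7874100
2678768828749 137781001350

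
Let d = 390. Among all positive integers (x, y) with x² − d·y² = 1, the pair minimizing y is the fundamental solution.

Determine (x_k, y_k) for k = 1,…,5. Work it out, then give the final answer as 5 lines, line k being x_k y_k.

79 4
12481 632
1971919 99852
311550721 15775984
49223041999 2492505620

[19; 1,2,1,38] for √390; ℓ=4 ⇒ convergent index 3
k=0  a_k=19  p_k/q_k = 19/1
k=1  a_k=1  p_k/q_k = 20/1
k=2  a_k=2  p_k/q_k = 59/3
k=3  a_k=1  p_k/q_k = 79/4
(x₁, y₁) = (79, 4);  79² − 390·4² = 1 ✓
(x_2, y_2) = (79·79 + 390·4·4, 79·4 + 4·79) = (12481, 632)
(x_3, y_3) = (79·12481 + 390·4·632, 79·632 + 4·12481) = (1971919, 99852)
(x_4, y_4) = (79·1971919 + 390·4·99852, 79·99852 + 4·1971919) = (311550721, 15775984)
(x_5, y_5) = (79·311550721 + 390·4·15775984, 79·15775984 + 4·311550721) = (49223041999, 2492505620)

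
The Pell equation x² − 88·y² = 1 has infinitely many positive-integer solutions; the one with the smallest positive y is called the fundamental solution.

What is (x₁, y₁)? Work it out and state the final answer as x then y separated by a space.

197 21

√88 → a₀=9, period (2,1,1,1,2,18); ℓ=6 even so k=5
k=0  a_k=9  p_k/q_k = 9/1
k=1  a_k=2  p_k/q_k = 19/2
k=2  a_k=1  p_k/q_k = 28/3
k=3  a_k=1  p_k/q_k = 47/5
k=4  a_k=1  p_k/q_k = 75/8
k=5  a_k=2  p_k/q_k = 197/21
→ (197, 21).  Check: 197²=38809, 88·21²=38808, difference 1.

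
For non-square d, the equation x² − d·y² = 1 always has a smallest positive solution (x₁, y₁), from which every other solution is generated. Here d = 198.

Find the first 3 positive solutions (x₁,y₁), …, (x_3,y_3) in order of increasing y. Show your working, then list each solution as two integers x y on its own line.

197 14
77617 5516
30580901 2173290

√198 = [14; 14,28, …], period ℓ=2 (even) → k=1
i=0: a=14 ⇒ p=14, q=1
i=1: a=14 ⇒ p=197, q=14
(x₁, y₁) = (197, 14);  197² − 198·14² = 1 ✓
k=2:  x_2 = 197·197+198·14·14 = 77617,  y_2 = 197·14+14·197 = 5516
k=3:  x_3 = 197·77617+198·14·5516 = 30580901,  y_3 = 197·5516+14·77617 = 2173290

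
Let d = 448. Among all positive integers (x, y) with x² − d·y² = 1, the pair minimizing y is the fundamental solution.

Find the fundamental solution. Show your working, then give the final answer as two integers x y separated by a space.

127 6

[21; 6,42] for √448; ℓ=2 ⇒ convergent index 1
a_0=21:  p_0=21·1+0=21,  q_0=21·0+1=1
a_1=6:  p_1=6·21+1=127,  q_1=6·1+0=6
→ (127, 6).  Check: 127²=16129, 448·6²=16128, difference 1.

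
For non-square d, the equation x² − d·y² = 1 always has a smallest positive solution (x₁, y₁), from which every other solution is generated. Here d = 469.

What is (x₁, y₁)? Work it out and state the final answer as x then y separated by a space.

d=469: √d = [21; 1,1,1,10,6,10,1,1,1,42] (ℓ=10, even), read p_9/q_9
k=0  a_k=21  p_k/q_k = 21/1
k=1  a_k=1  p_k/q_k = 22/1
…
k=6  a_k=10  p_k/q_k = 42923/1982
k=7  a_k=1  p_k/q_k = 47146/2177
k=8  a_k=1  p_k/q_k = 90069/4159
k=9  a_k=1  p_k/q_k = 137215/6336
(x₁, y₁) = (137215, 6336);  137215² − 469·6336² = 1 ✓

137215 6336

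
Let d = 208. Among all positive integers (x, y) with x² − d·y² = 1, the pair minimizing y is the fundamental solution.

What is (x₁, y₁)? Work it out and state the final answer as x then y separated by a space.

649 45

[14; 2,2,1,2,2,28] for √208; ℓ=6 ⇒ convergent index 5
k=0  a_k=14  p_k/q_k = 14/1
k=1  a_k=2  p_k/q_k = 29/2
…
k=3  a_k=1  p_k/q_k = 101/7
k=4  a_k=2  p_k/q_k = 274/19
k=5  a_k=2  p_k/q_k = 649/45
→ (649, 45).  Check: 649²=421201, 208·45²=421200, difference 1.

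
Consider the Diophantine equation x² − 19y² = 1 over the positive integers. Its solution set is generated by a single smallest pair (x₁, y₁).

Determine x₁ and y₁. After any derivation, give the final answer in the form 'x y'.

170 39

√19 = [4; 2,1,3,1,2,8, …], period ℓ=6 (even) → k=5
i=0: a=4 ⇒ p=4, q=1
i=1: a=2 ⇒ p=9, q=2
i=2: a=1 ⇒ p=13, q=3
…
i=4: a=1 ⇒ p=61, q=14
i=5: a=2 ⇒ p=170, q=39
fundamental: x₁=170, y₁=39  (since 28900 − 19·1521 = 1)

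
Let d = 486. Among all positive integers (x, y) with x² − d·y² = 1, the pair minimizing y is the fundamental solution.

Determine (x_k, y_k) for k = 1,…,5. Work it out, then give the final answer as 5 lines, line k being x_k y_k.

485 22
470449 21340
456335045 20699778
442644523201 20078763320
429364731169925 19476379720622

[22; 22,44] for √486; ℓ=2 ⇒ convergent index 1
step 0: (22, 1)  from 22·(1,0) + (0,1)
step 1: (485, 22)  from 22·(22,1) + (1,0)
(x₁, y₁) = (485, 22);  485² − 486·22² = 1 ✓
k=2:  x_2 = 485·485+486·22·22 = 470449,  y_2 = 485·22+22·485 = 21340
k=3:  x_3 = 485·470449+486·22·21340 = 456335045,  y_3 = 485·21340+22·470449 = 20699778
k=4:  x_4 = 485·456335045+486·22·20699778 = 442644523201,  y_4 = 485·20699778+22·456335045 = 20078763320
k=5:  x_5 = 485·442644523201+486·22·20078763320 = 429364731169925,  y_5 = 485·20078763320+22·442644523201 = 19476379720622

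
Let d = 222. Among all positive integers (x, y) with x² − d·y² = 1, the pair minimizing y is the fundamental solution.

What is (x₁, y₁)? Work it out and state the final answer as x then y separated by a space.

149 10

d=222: √d = [14; 1,8,1,28] (ℓ=4, even), read p_3/q_3
a_0=14:  p_0=14·1+0=14,  q_0=14·0+1=1
…
a_2=8:  p_2=8·15+14=134,  q_2=8·1+1=9
a_3=1:  p_3=1·134+15=149,  q_3=1·9+1=10
→ (149, 10).  Check: 149²=22201, 222·10²=22200, difference 1.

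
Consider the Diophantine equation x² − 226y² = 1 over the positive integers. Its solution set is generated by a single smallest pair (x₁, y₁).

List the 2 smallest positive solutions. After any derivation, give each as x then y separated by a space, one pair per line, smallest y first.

√226 = [15; 30, …], period ℓ=1 (odd) → k=1
i=0: a=15 ⇒ p=15, q=1
i=1: a=30 ⇒ p=451, q=30
→ (451, 30).  Check: 451²=203401, 226·30²=203400, difference 1.
k=2:  x_2 = 451·451+226·30·30 = 406801,  y_2 = 451·30+30·451 = 27060

451 30
406801 27060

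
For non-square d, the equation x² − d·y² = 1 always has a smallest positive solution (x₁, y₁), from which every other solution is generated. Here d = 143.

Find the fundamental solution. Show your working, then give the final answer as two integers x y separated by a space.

√143 → a₀=11, period (1,22); ℓ=2 even so k=1
a_0=11:  p_0=11·1+0=11,  q_0=11·0+1=1
a_1=1:  p_1=1·11+1=12,  q_1=1·1+0=1
→ (12, 1).  Check: 12²=144, 143·1²=143, difference 1.

12 1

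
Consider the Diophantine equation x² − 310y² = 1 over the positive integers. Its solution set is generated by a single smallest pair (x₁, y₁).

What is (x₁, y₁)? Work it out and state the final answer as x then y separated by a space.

848719 48204

√310 = [17; 1,1,1,1,5,…,1,1,34, …], period ℓ=16 (even) → k=15
k=0  a_k=17  p_k/q_k = 17/1
…
k=8  a_k=2  p_k/q_k = 5687/323
…
k=14  a_k=1  p_k/q_k = 515017/29251
k=15  a_k=1  p_k/q_k = 848719/48204
fundamental: x₁=848719, y₁=48204  (since 720323940961 − 310·2323625616 = 1)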